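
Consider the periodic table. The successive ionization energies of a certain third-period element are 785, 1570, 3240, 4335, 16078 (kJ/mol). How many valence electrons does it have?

4

Look for the largest jump between consecutive ionization energies: IE5/IE4 ≈ 3.7, far larger than any earlier ratio.
That jump marks the point where a core electron is being removed. So the atom has 4 valence electrons.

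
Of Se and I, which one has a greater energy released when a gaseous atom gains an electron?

I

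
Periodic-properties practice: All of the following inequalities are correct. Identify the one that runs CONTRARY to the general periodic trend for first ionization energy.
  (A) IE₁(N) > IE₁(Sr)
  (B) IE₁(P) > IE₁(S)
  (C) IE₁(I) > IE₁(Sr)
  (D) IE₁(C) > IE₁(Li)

The general trend: first ionization energy increases across a period and decreases down a group.
(A) N (period 2, group 15) vs Sr (period 5, group 2): the stated order agrees with the simple trend.
(B) P (period 3, group 15) vs S (period 3, group 16): the stated order contradicts the simple trend.
(C) I (period 5, group 17) vs Sr (period 5, group 2): the stated order agrees with the simple trend.
(D) C (period 2, group 14) vs Li (period 2, group 1): the stated order agrees with the simple trend.
The exception is (B): S (3p⁴) ionizes more easily than half-filled P (3p³) because the paired 3p electron in S is pushed out by e⁻–e⁻ repulsion.

(B)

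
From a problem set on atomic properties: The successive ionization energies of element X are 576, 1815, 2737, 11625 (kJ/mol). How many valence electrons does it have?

Look for the largest jump between consecutive ionization energies: IE4/IE3 ≈ 4.2, far larger than any earlier ratio.
That jump marks the point where a core electron is being removed. So the atom has 3 valence electrons.

3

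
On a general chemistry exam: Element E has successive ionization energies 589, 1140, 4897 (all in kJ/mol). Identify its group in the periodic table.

Group 2

Look for the largest jump between consecutive ionization energies: IE3/IE2 ≈ 4.3, far larger than any earlier ratio.
That jump marks the point where a core electron is being removed. So the atom has 2 valence electrons.
A main-group element with 2 valence electrons is in group 2.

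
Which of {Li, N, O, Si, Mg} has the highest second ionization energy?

The second ionization energy removes an electron from the +1 ion. For each element: Li⁺ is the bare [He] core; N⁺ still has 4 valence electrons; O⁺ still has 5 valence electrons; Si⁺ still has 3 valence electrons; Mg⁺ still has 1 valence electron.
Breaking into a closed-shell core is much more expensive than removing a leftover valence electron — Li has the largest IE_2 here.
Valence configurations: N⁺ [He]2s²2p², O⁺ [He]2s²2p³, Si⁺ [Ne]3s²3p¹, Mg⁺ [Ne]3s¹.
Tabulated IE_2 (kJ/mol): Li 7298, N 2856, O 3388, Si 1577, Mg 1451.
Putting it together, IE_2: Mg < Si < N < O < Li.

Li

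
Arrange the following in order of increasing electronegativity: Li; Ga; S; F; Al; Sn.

Li is in period 2, group 1; F is in period 2, group 17; Al is in period 3, group 13; S is in period 3, group 16; Ga is in period 4, group 13; Sn is in period 5, group 14.
Electronegativity increases across a period and decreases down a group, tracking effective nuclear charge and atomic size.
These span different periods and groups, so the two trends combine.
Al > Li: period and group pull opposite ways; the across-period shift dominates (1.61 vs 0.98).
Ga > Al: this pair runs against the simple trend — see the exception note.
Sn > Ga: the two effects oppose for this pair; the across-period effect wins (1.96 vs 1.81).
S > Sn: relative to Sn, both the across-period and down-group shifts push S's electronegativity up.
F > S: relative to S, both the across-period and down-group shifts push F's electronegativity up.
Note the exception: Ga has a higher electronegativity than Al, contrary to the simple trend — poor shielding by filled d (and f) subshells raises the heavier element's effective nuclear charge more than the simple down-group trend predicts.
Approximate values (Pauling): Li 0.98, F 3.98, Al 1.61, S 2.58, Ga 1.81, Sn 1.96.
So from lowest to highest: Li < Al < Ga < Sn < S < F.

Li < Al < Ga < Sn < S < F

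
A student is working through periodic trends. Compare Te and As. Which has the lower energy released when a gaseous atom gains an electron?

As

Adding an electron releases more energy for atoms nearer the top right (short of the noble gases).
These sit on a diagonal, where the across-period and down-group effects partly cancel.
Te > As: the two effects oppose for this pair; the across-period effect wins (190 vs 78 kJ/mol).
Tabulated electron affinity (kJ/mol): As 78, Te 190.
So As has the lower energy released when a gaseous atom gains an electron (As < Te).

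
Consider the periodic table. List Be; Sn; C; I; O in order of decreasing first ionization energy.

Be is in period 2, group 2; C is in period 2, group 14; O is in period 2, group 16; Sn is in period 5, group 14; I is in period 5, group 17.
Across a period the outer electron is held more tightly (higher IE₁); down a group it sits in a higher shell, more shielded, and comes off more easily.
Neither a single period nor a single group — weigh both effects.
Be > Sn: the two effects oppose for this pair; the down-group effect wins (900 vs 709 kJ/mol).
I > Be: period and group pull opposite ways; the across-period shift dominates (1008 vs 900 kJ/mol).
C > I: period and group pull opposite ways; the down-group shift dominates (1086 vs 1008 kJ/mol).
O > C: both are in period 2; the period trend gives O the larger value.
Approximate values (kJ/mol): Be 900, C 1086, O 1314, Sn 709, I 1008.
So from highest to lowest: O > C > I > Be > Sn.

O > C > I > Be > Sn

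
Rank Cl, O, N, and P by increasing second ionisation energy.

The second ionization energy removes an electron from the +1 ion. For each element: Cl⁺ still has 6 valence electrons; O⁺ still has 5 valence electrons; N⁺ still has 4 valence electrons; P⁺ still has 4 valence electrons.
All are still removing valence electrons, so compare the +1 ions as you would atoms: IE_2 generally rises across a period (higher Z_eff) and falls down a group (larger shell), subject to the usual subshell exceptions.
Valence configurations: Cl⁺ [Ne]3s²3p⁴, O⁺ [He]2s²2p³, N⁺ [He]2s²2p², P⁺ [Ne]3s²3p².
Tabulated IE_2 (kJ/mol): Cl 2298, O 3388, N 2856, P 1907.
Overall IE_2 order: P < Cl < N < O.

P < Cl < N < O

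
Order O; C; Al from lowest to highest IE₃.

Al < C < O

Consider each +2 ion: O²⁺ still has 4 valence electrons; C²⁺ still has 2 valence electrons; Al²⁺ still has 1 valence electron.
All are still removing valence electrons, so compare the +2 ions as you would atoms: IE_3 generally rises across a period (higher Z_eff) and falls down a group (larger shell), subject to the usual subshell exceptions.
Valence configurations: O²⁺ [He]2s²2p², C²⁺ [He]2s², Al²⁺ [Ne]3s¹.
Approximate IE_3 values (kJ/mol): O 5300, C 4620, Al 2745.
So the third ionization energies run Al < C < O.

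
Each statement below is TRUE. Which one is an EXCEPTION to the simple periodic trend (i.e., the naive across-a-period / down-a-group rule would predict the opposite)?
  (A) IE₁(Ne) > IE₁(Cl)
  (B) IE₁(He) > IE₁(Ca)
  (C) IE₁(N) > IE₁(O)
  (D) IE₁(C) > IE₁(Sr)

(C)

The general trend: first ionization energy increases across a period and decreases down a group.
(A) Ne (period 2, group 18) vs Cl (period 3, group 17): the stated order agrees with the simple trend.
(B) He (period 1, group 18) vs Ca (period 4, group 2): the stated order agrees with the simple trend.
(C) N (period 2, group 15) vs O (period 2, group 16): the stated order contradicts the simple trend.
(D) C (period 2, group 14) vs Sr (period 5, group 2): the stated order agrees with the simple trend.
The exception is (C): pairing an electron in O's 2p⁴ costs repulsion energy, so O ionizes more easily than half-filled N (2p³).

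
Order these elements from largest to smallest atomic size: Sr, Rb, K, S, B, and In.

Rb, K, Sr, In, S, B

B is in period 2, group 13; S is in period 3, group 16; K is in period 4, group 1; Rb is in period 5, group 1; Sr is in period 5, group 2; In is in period 5, group 13.
Atomic radius shrinks across a period as nuclear charge pulls the same shell inward, and grows down a group as new shells are added.
Here both period and group differ, so the two effects have to be weighed against each other.
S > B: period and group pull opposite ways; the down-group shift dominates (103 vs 85 pm).
In > S: both effects reinforce here, so In is clearly the larger of the two.
Sr > In: Sr lies to the left of In in period 5, so the across-period effect alone puts Sr larger.
K > Sr: the two effects oppose for this pair; the across-period effect wins (196 vs 185 pm).
Rb > K: Rb sits below K in group 1, so the down-group effect alone puts Rb larger.
Tabulated atomic radius (pm): B 85, S 103, K 196, Rb 210, Sr 185, In 142.
So from largest to smallest: Rb > K > Sr > In > S > B.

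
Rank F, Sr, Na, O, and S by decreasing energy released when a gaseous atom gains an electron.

F > S > O > Na > Sr

O is in period 2, group 16; F is in period 2, group 17; Na is in period 3, group 1; S is in period 3, group 16; Sr is in period 5, group 2.
Electron affinity generally becomes more exothermic across a period toward the halogens and less exothermic down a group.
Here both period and group differ, so the two effects have to be weighed against each other.
Na > Sr: the two effects oppose for this pair; the down-group effect wins (53 vs 5 kJ/mol).
O > Na: both effects reinforce here, so O is clearly the higher of the two.
S > O: this pair runs against the simple trend — see the exception note.
F > S: both effects reinforce here, so F is clearly the higher of the two.
Note the exception: S has a higher electron affinity than O, contrary to the simple trend — the compact 2p subshell of O repels the added electron more than S's larger 3p does.
Approximate values (kJ/mol): O 141, F 328, Na 53, S 200, Sr 5.
So from highest to lowest: F > S > O > Na > Sr.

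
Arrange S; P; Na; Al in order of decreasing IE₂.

Na, S, P, Al

The second ionization energy removes an electron from the +1 ion. For each element: S⁺ still has 5 valence electrons; P⁺ still has 4 valence electrons; Na⁺ is the bare [Ne] core; Al⁺ still has 2 valence electrons.
Breaking into a closed-shell core is much more expensive than removing a leftover valence electron — Na has the largest IE_2 here.
Valence configurations: S⁺ [Ne]3s²3p³, P⁺ [Ne]3s²3p², Al⁺ [Ne]3s².
The numbers (kJ/mol): S 2252, P 1907, Na 4562, Al 1817.
Hence IE_2: Al < P < S < Na.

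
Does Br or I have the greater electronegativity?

Br

Smaller atoms with higher effective nuclear charge are more electronegative.
All are in group 17, so electronegativity increases up the group.
So Br has the greater electronegativity (Br > I).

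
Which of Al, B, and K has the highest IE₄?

IE_4 is the cost of taking one more electron from the +3 cation: Al³⁺ is the bare [Ne] core; B³⁺ is the bare [He] core; K³⁺ is already 2 electrons into the core.
All of these are removing an electron from a noble-gas core or deeper; the smaller core (lower principal quantum number) is held far more tightly, and within a period the higher nuclear charge binds the same core more tightly.
Tabulated IE_4 (kJ/mol): Al 11577, B 25026, K 5877.
So the fourth ionization energies run K < Al < B.

B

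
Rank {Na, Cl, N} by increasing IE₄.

IE_4 is the cost of taking one more electron from the +3 cation: Na³⁺ is already 2 electrons into the core; Cl³⁺ still has 4 valence electrons; N³⁺ still has 2 valence electrons.
Breaking into a closed-shell core is much more expensive than removing a leftover valence electron — Na has the largest IE_4 here.
Valence configurations: Cl³⁺ [Ne]3s²3p², N³⁺ [He]2s².
The numbers (kJ/mol): Na 9543, Cl 5159, N 7475.
Overall IE_4 order: Cl < N < Na.

Cl < N < Na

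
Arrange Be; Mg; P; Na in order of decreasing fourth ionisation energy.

The fourth ionization energy removes an electron from the +3 ion. For each element: Be³⁺ is already 1 electron into the core; Mg³⁺ is already 1 electron into the core; P³⁺ still has 2 valence electrons; Na³⁺ is already 2 electrons into the core.
Core electrons are held far more tightly than valence electrons, so Na, Mg and Be top the IE_4 order.
The numbers (kJ/mol): Be 21007, Mg 10543, P 4964, Na 9543.
Putting it together, IE_4: P < Na < Mg < Be.

Be, Mg, Na, P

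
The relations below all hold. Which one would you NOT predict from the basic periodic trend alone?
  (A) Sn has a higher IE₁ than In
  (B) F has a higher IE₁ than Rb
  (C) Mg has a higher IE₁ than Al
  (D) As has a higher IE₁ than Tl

(C)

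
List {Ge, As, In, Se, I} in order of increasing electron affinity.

Electron affinity generally becomes more exothermic across a period toward the halogens and less exothermic down a group.
Here both period and group differ, so the two effects have to be weighed against each other.
As > In: relative to In, both the across-period and down-group shifts push As's electron affinity up.
Ge > As: this pair runs against the simple trend — see the exception note.
Se > Ge: both are in period 4; the period trend gives Se the larger value.
I > Se: period and group pull opposite ways; the across-period shift dominates (295 vs 195 kJ/mol).
Note the exception: Ge has a higher electron affinity than As, contrary to the simple trend — adding an electron to As's half-filled 4p³ is unfavourable, so Ge (4p²) has the more exothermic EA.
Tabulated electron affinity (kJ/mol): Ge 119, As 78, Se 195, In 29, I 295.
So from lowest to highest: In < As < Ge < Se < I.

In < As < Ge < Se < I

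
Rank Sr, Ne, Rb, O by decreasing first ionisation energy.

Ne > O > Sr > Rb

O is in period 2, group 16; Ne is in period 2, group 18; Rb is in period 5, group 1; Sr is in period 5, group 2.
First ionization energy rises across a period (greater Z_eff holds electrons more tightly) and falls down a group (valence electrons are farther from the nucleus).
These span different periods and groups, so the two trends combine.
Sr > Rb: Sr lies to the right of Rb in period 5, so the across-period effect alone puts Sr higher.
O > Sr: relative to Sr, both the across-period and down-group shifts push O's first ionization energy up.
Ne > O: Ne lies to the right of O in period 2, so the across-period effect alone puts Ne higher.
Tabulated first ionization energy (kJ/mol): O 1314, Ne 2081, Rb 403, Sr 550.
So from highest to lowest: Ne > O > Sr > Rb.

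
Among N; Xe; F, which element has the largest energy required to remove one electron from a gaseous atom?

N is in period 2, group 15; F is in period 2, group 17; Xe is in period 5, group 18.
First ionization energy rises across a period (greater Z_eff holds electrons more tightly) and falls down a group (valence electrons are farther from the nucleus).
These span different periods and groups, so the two trends combine.
N > Xe: the two effects oppose for this pair; the down-group effect wins (1402 vs 1170 kJ/mol).
F > N: both are in period 2; the period trend gives F the larger value.
Tabulated first ionization energy (kJ/mol): N 1402, F 1681, Xe 1170.
The largest energy required to remove one electron from a gaseous atom among these belongs to F.

F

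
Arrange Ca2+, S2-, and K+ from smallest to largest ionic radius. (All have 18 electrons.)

All of these have 18 electrons, so size is governed by nuclear charge alone: the more protons, the stronger the pull on the same electron cloud, and the smaller the ion.
Nuclear charges: Ca2+ (Z=20), K+ (Z=19), S2- (Z=16).
Smallest to largest: Ca2+ < K+ < S2-.

Ca2+ < K+ < S2-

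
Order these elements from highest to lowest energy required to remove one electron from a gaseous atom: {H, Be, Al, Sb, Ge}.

H is in period 1, group 1; Be is in period 2, group 2; Al is in period 3, group 13; Ge is in period 4, group 14; Sb is in period 5, group 15.
First ionization energy rises across a period (greater Z_eff holds electrons more tightly) and falls down a group (valence electrons are farther from the nucleus).
A diagonal step moves right (one effect) and down (the opposite effect) at once.
Ge > Al: period and group pull opposite ways; the across-period shift dominates (762 vs 578 kJ/mol).
Sb > Ge: the two effects oppose for this pair; the across-period effect wins (831 vs 762 kJ/mol).
Be > Sb: the two effects oppose for this pair; the down-group effect wins (900 vs 831 kJ/mol).
H > Be: period and group pull opposite ways; the down-group shift dominates (1312 vs 900 kJ/mol).
Approximate values (kJ/mol): H 1312, Be 900, Al 578, Ge 762, Sb 831.
So from highest to lowest: H > Be > Sb > Ge > Al.

H > Be > Sb > Ge > Al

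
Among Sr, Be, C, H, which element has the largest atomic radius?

Moving right in a period, electrons are added to the same shell under a stronger nuclear pull, so atoms get smaller; moving down, a new shell is opened and atoms get larger.
Neither a single period nor a single group — weigh both effects.
C > H: period and group pull opposite ways; the down-group shift dominates (75 vs 32 pm).
Be > C: both are in period 2; the period trend gives Be the larger value.
Sr > Be: Sr sits below Be in group 2, so the down-group effect alone puts Sr larger.
For reference (pm): H 32, Be 102, C 75, Sr 185.
The largest atomic radius among these belongs to Sr.

Sr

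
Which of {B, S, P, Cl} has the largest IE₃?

The third ionization energy removes an electron from the +2 ion. For each element: B²⁺ still has 1 valence electron; S²⁺ still has 4 valence electrons; P²⁺ still has 3 valence electrons; Cl²⁺ still has 5 valence electrons.
All are still removing valence electrons, so compare the +2 ions as you would atoms: IE_3 generally rises across a period (higher Z_eff) and falls down a group (larger shell), subject to the usual subshell exceptions.
Valence configurations: B²⁺ [He]2s¹, S²⁺ [Ne]3s²3p², P²⁺ [Ne]3s²3p¹, Cl²⁺ [Ne]3s²3p³.
The numbers (kJ/mol): B 3660, S 3357, P 2914, Cl 3822.
So the third ionization energies run P < S < B < Cl.

Cl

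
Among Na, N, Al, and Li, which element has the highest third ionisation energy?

After 2 electrons have been removed, what remains? Na²⁺ is already 1 electron into the core; N²⁺ still has 3 valence electrons; Al²⁺ still has 1 valence electron; Li²⁺ is already 1 electron into the core.
Pulling an electron out of a noble-gas core costs far more than removing a remaining valence electron, so Na and Li sit at the high end of IE_3.
Valence configurations: N²⁺ [He]2s²2p¹, Al²⁺ [Ne]3s¹.
The numbers (kJ/mol): Na 6910, N 4578, Al 2745, Li 11815.
Putting it together, IE_3: Al < N < Na < Li.

Li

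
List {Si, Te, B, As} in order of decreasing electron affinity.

Te > Si > As > B

Atoms with high Z_eff and room in the valence shell (especially the halogens) have the most exothermic electron affinities.
A diagonal step moves right (one effect) and down (the opposite effect) at once.
As > B: period and group pull opposite ways; the across-period shift dominates (78 vs 27 kJ/mol).
Si > As: the two effects oppose for this pair; the down-group effect wins (134 vs 78 kJ/mol).
Te > Si: period and group pull opposite ways; the across-period shift dominates (190 vs 134 kJ/mol).
Approximate values (kJ/mol): B 27, Si 134, As 78, Te 190.
So from highest to lowest: Te > Si > As > B.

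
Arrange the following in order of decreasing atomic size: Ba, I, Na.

Across a period the added protons contract the valence shell; down a group each new principal shell makes the atom larger.
Neither a single period nor a single group — weigh both effects.
Na > I: period and group pull opposite ways; the across-period shift dominates (155 vs 133 pm).
Ba > Na: period and group pull opposite ways; the down-group shift dominates (196 vs 155 pm).
Tabulated atomic radius (pm): Na 155, I 133, Ba 196.
So from largest to smallest: Ba > Na > I.

Ba, Na, I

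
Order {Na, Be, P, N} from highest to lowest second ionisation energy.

The second ionization energy removes an electron from the +1 ion. For each element: Na⁺ is the bare [Ne] core; Be⁺ still has 1 valence electron; P⁺ still has 4 valence electrons; N⁺ still has 4 valence electrons.
Core electrons are held far more tightly than valence electrons, so Na tops the IE_2 order.
Valence configurations: Be⁺ [He]2s¹, P⁺ [Ne]3s²3p², N⁺ [He]2s²2p².
Approximate IE_2 values (kJ/mol): Na 4562, Be 1757, P 1907, N 2856.
Overall IE_2 order: Be < P < N < Na.

Na > N > P > Be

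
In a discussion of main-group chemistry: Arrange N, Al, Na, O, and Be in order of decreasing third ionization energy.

Be, Na, O, N, Al

The third ionization energy removes an electron from the +2 ion. For each element: N²⁺ still has 3 valence electrons; Al²⁺ still has 1 valence electron; Na²⁺ is already 1 electron into the core; O²⁺ still has 4 valence electrons; Be²⁺ is the bare [He] core.
Breaking into a closed-shell core is much more expensive than removing a leftover valence electron — Na and Be have the largest IE_3 here.
Valence configurations: N²⁺ [He]2s²2p¹, Al²⁺ [Ne]3s¹, O²⁺ [He]2s²2p².
Approximate IE_3 values (kJ/mol): N 4578, Al 2745, Na 6910, O 5300, Be 14849.
Putting it together, IE_3: Al < N < O < Na < Be.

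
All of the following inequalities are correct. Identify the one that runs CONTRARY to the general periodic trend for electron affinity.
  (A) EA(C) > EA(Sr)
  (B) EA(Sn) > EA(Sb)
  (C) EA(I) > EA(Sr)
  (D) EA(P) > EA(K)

(B)

The general trend: electron affinity increases across a period and decreases down a group.
(A) C (period 2, group 14) vs Sr (period 5, group 2): the stated order agrees with the simple trend.
(B) Sn (period 5, group 14) vs Sb (period 5, group 15): the stated order contradicts the simple trend.
(C) I (period 5, group 17) vs Sr (period 5, group 2): the stated order agrees with the simple trend.
(D) P (period 3, group 15) vs K (period 4, group 1): the stated order agrees with the simple trend.
The exception is (B): adding an electron to Sb's half-filled 5p³ is unfavourable, so Sn has the more exothermic EA.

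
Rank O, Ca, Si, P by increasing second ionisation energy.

Ca < Si < P < O

After 1 electron has been removed, what remains? O⁺ still has 5 valence electrons; Ca⁺ still has 1 valence electron; Si⁺ still has 3 valence electrons; P⁺ still has 4 valence electrons.
All are still removing valence electrons, so compare the +1 ions as you would atoms: IE_2 generally rises across a period (higher Z_eff) and falls down a group (larger shell), subject to the usual subshell exceptions.
Valence configurations: O⁺ [He]2s²2p³, Ca⁺ [Ar]4s¹, Si⁺ [Ne]3s²3p¹, P⁺ [Ne]3s²3p².
The numbers (kJ/mol): O 3388, Ca 1145, Si 1577, P 1907.
Overall IE_2 order: Ca < Si < P < O.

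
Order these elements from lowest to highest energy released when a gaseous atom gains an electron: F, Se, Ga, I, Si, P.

Ga < P < Si < Se < I < F

Atoms with high Z_eff and room in the valence shell (especially the halogens) have the most exothermic electron affinities.
Neither a single period nor a single group — weigh both effects.
P > Ga: both effects reinforce here, so P is clearly the higher of the two.
Si > P: this pair runs against the simple trend — see the exception note.
Se > Si: period and group pull opposite ways; the across-period shift dominates (195 vs 134 kJ/mol).
I > Se: period and group pull opposite ways; the across-period shift dominates (295 vs 195 kJ/mol).
F > I: F sits above I in group 17, so the down-group effect alone puts F higher.
Note the exception: Si has a higher electron affinity than P, contrary to the simple trend — adding an electron to P's half-filled 3p³ is unfavourable, so Si (3p²) has the more exothermic EA.
Tabulated electron affinity (kJ/mol): F 328, Si 134, P 72, Ga 29, Se 195, I 295.
So from lowest to highest: Ga < P < Si < Se < I < F.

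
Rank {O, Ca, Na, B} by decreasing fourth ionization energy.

B, Na, O, Ca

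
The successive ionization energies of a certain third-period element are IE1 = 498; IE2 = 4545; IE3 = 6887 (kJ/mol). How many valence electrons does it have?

Look for the largest jump between consecutive ionization energies: IE2/IE1 ≈ 9.1, far larger than any earlier ratio.
That jump marks the point where a core electron is being removed. So the atom has 1 valence electron.

1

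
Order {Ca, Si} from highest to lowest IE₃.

After 2 electrons have been removed, what remains? Ca²⁺ is the bare [Ar] core; Si²⁺ still has 2 valence electrons.
Core electrons are held far more tightly than valence electrons, so Ca tops the IE_3 order.
The numbers (kJ/mol): Ca 4912, Si 3232.
Hence IE_3: Si < Ca.

Ca > Si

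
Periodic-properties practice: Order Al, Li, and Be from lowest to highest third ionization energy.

IE_3 is the cost of taking one more electron from the +2 cation: Al²⁺ still has 1 valence electron; Li²⁺ is already 1 electron into the core; Be²⁺ is the bare [He] core.
Core electrons are held far more tightly than valence electrons, so Li and Be top the IE_3 order.
Tabulated IE_3 (kJ/mol): Al 2745, Li 11815, Be 14849.
Hence IE_3: Al < Li < Be.

Al < Li < Be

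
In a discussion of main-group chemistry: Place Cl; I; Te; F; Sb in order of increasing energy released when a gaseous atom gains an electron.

F is in period 2, group 17; Cl is in period 3, group 17; Sb is in period 5, group 15; Te is in period 5, group 16; I is in period 5, group 17.
Adding an electron releases more energy for atoms nearer the top right (short of the noble gases).
Here both period and group differ, so the two effects have to be weighed against each other.
Te > Sb: both are in period 5; the period trend gives Te the larger value.
I > Te: I lies to the right of Te in period 5, so the across-period effect alone puts I higher.
F > I: they share group 17; the group trend gives F the larger value.
Cl > F: this pair runs against the simple trend — see the exception note.
Note the exception: Cl has a higher electron affinity than F, contrary to the simple trend — F's small 2p subshell makes the incoming electron feel strong e⁻–e⁻ repulsion, so Cl actually releases more energy on gaining an electron.
For reference (kJ/mol): F 328, Cl 349, Sb 103, Te 190, I 295.
So from lowest to highest: Sb < Te < I < F < Cl.

Sb < Te < I < F < Cl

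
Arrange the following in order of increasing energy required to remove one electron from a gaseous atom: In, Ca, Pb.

In, Ca, Pb

Ca is in period 4, group 2; In is in period 5, group 13; Pb is in period 6, group 14.
IE₁ increases left→right with effective nuclear charge and decreases top→bottom as the valence shell moves farther out.
These sit on a diagonal, where the across-period and down-group effects partly cancel.
Ca > In: the two effects oppose for this pair; the down-group effect wins (590 vs 558 kJ/mol).
Pb > Ca: the two effects oppose for this pair; the across-period effect wins (716 vs 590 kJ/mol).
Tabulated first ionization energy (kJ/mol): Ca 590, In 558, Pb 716.
So from lowest to highest: In < Ca < Pb.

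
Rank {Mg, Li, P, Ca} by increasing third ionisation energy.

The third ionization energy removes an electron from the +2 ion. For each element: Mg²⁺ is the bare [Ne] core; Li²⁺ is already 1 electron into the core; P²⁺ still has 3 valence electrons; Ca²⁺ is the bare [Ar] core.
Pulling an electron out of a noble-gas core costs far more than removing a remaining valence electron, so Ca, Mg and Li sit at the high end of IE_3.
Approximate IE_3 values (kJ/mol): Mg 7733, Li 11815, P 2914, Ca 4912.
Putting it together, IE_3: P < Ca < Mg < Li.

P < Ca < Mg < Li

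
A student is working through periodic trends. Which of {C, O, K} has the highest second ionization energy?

O

The second ionization energy removes an electron from the +1 ion. For each element: C⁺ still has 3 valence electrons; O⁺ still has 5 valence electrons; K⁺ is the bare [Ar] core.
Usually core removal costs more than valence removal, but here the competition is close: a tightly held n=2 valence electron can cost more to remove than an n=3 core electron, so the actual values have to decide it.
Valence configurations: C⁺ [He]2s²2p¹, O⁺ [He]2s²2p³.
The numbers (kJ/mol): C 2353, O 3388, K 3052.
Hence IE_2: C < K < O.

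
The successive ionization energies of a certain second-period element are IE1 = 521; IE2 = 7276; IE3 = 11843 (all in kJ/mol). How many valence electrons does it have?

1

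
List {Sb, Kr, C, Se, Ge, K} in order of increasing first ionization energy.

C is in period 2, group 14; K is in period 4, group 1; Ge is in period 4, group 14; Se is in period 4, group 16; Kr is in period 4, group 18; Sb is in period 5, group 15.
Across a period the outer electron is held more tightly (higher IE₁); down a group it sits in a higher shell, more shielded, and comes off more easily.
These span different periods and groups, so the two trends combine.
Ge > K: Ge lies to the right of K in period 4, so the across-period effect alone puts Ge higher.
Sb > Ge: the two effects oppose for this pair; the across-period effect wins (831 vs 762 kJ/mol).
Se > Sb: both effects reinforce here, so Se is clearly the higher of the two.
C > Se: the two effects oppose for this pair; the down-group effect wins (1086 vs 941 kJ/mol).
Kr > C: period and group pull opposite ways; the across-period shift dominates (1351 vs 1086 kJ/mol).
For reference (kJ/mol): C 1086, K 419, Ge 762, Se 941, Kr 1351, Sb 831.
So from lowest to highest: K < Ge < Sb < Se < C < Kr.

K < Ge < Sb < Se < C < Kr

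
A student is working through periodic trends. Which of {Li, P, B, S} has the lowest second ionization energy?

P

Consider each +1 ion: Li⁺ is the bare [He] core; P⁺ still has 4 valence electrons; B⁺ still has 2 valence electrons; S⁺ still has 5 valence electrons.
Pulling an electron out of a noble-gas core costs far more than removing a remaining valence electron, so Li sits at the high end of IE_2.
Valence configurations: P⁺ [Ne]3s²3p², B⁺ [He]2s², S⁺ [Ne]3s²3p³.
Tabulated IE_2 (kJ/mol): Li 7298, P 1907, B 2427, S 2252.
So the second ionization energies run P < S < B < Li.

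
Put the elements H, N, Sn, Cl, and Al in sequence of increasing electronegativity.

H is in period 1, group 1; N is in period 2, group 15; Al is in period 3, group 13; Cl is in period 3, group 17; Sn is in period 5, group 14.
EN rises left→right (higher Z_eff, smaller atoms) and falls top→bottom (larger, more shielded atoms).
These span different periods and groups, so the two trends combine.
Sn > Al: period and group pull opposite ways; the across-period shift dominates (1.96 vs 1.61).
H > Sn: the two effects oppose for this pair; the down-group effect wins (2.20 vs 1.96).
N > H: period and group pull opposite ways; the across-period shift dominates (3.04 vs 2.20).
Cl > N: period and group pull opposite ways; the across-period shift dominates (3.16 vs 3.04).
For reference (Pauling): H 2.20, N 3.04, Al 1.61, Cl 3.16, Sn 1.96.
So from lowest to highest: Al < Sn < H < N < Cl.

Al < Sn < H < N < Cl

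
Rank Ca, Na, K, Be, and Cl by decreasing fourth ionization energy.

Be, Na, Ca, K, Cl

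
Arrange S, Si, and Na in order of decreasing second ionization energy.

Consider each +1 ion: S⁺ still has 5 valence electrons; Si⁺ still has 3 valence electrons; Na⁺ is the bare [Ne] core.
Pulling an electron out of a noble-gas core costs far more than removing a remaining valence electron, so Na sits at the high end of IE_2.
Valence configurations: S⁺ [Ne]3s²3p³, Si⁺ [Ne]3s²3p¹.
The numbers (kJ/mol): S 2252, Si 1577, Na 4562.
Putting it together, IE_2: Si < S < Na.

Na, S, Si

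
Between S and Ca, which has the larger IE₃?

Ca

The third ionization energy removes an electron from the +2 ion. For each element: S²⁺ still has 4 valence electrons; Ca²⁺ is the bare [Ar] core.
Pulling an electron out of a noble-gas core costs far more than removing a remaining valence electron, so Ca sits at the high end of IE_3.
Approximate IE_3 values (kJ/mol): S 3357, Ca 4912.
Overall IE_3 order: S < Ca.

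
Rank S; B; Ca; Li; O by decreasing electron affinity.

EA tends to increase across a period and decrease down a group, though the pattern is less regular than for IE or radius.
Neither a single period nor a single group — weigh both effects.
B > Ca: relative to Ca, both the across-period and down-group shifts push B's electron affinity up.
Li > B: this pair runs against the simple trend — see the exception note.
O > Li: O lies to the right of Li in period 2, so the across-period effect alone puts O higher.
S > O: this pair runs against the simple trend — see the exception note.
Note the exception: Li has a higher electron affinity than B, contrary to the simple trend — B's ns²np¹ configuration gives only a small electron affinity — the sparsely filled np subshell binds an added electron weakly.
Note the exception: S has a higher electron affinity than O, contrary to the simple trend — the compact 2p subshell of O repels the added electron more than S's larger 3p does.
Approximate values (kJ/mol): Li 60, B 27, O 141, S 200, Ca 2.
So from highest to lowest: S > O > Li > B > Ca.

S > O > Li > B > Ca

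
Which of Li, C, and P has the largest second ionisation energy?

After 1 electron has been removed, what remains? Li⁺ is the bare [He] core; C⁺ still has 3 valence electrons; P⁺ still has 4 valence electrons.
Pulling an electron out of a noble-gas core costs far more than removing a remaining valence electron, so Li sits at the high end of IE_2.
Valence configurations: C⁺ [He]2s²2p¹, P⁺ [Ne]3s²3p².
Tabulated IE_2 (kJ/mol): Li 7298, C 2353, P 1907.
Overall IE_2 order: P < C < Li.

Li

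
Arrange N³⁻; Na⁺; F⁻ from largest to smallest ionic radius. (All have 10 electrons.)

All of these have 10 electrons, so size is governed by nuclear charge alone: the more protons, the stronger the pull on the same electron cloud, and the smaller the ion.
Nuclear charges: Na⁺ (Z=11), F⁻ (Z=9), N³⁻ (Z=7).
Largest to smallest: N³⁻ > F⁻ > Na⁺.

N³⁻, F⁻, Na⁺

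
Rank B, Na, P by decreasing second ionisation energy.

Na > B > P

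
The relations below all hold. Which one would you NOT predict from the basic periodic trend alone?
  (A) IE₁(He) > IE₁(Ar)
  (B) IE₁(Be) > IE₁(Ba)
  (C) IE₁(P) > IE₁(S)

The general trend: first ionisation energy increases across a period and decreases down a group.
(A) He (period 1, group 18) vs Ar (period 3, group 18): the stated order agrees with the simple trend.
(B) Be (period 2, group 2) vs Ba (period 6, group 2): the stated order agrees with the simple trend.
(C) P (period 3, group 15) vs S (period 3, group 16): the stated order contradicts the simple trend.
The exception is (C): S (3p⁴) ionizes more easily than half-filled P (3p³) because the paired 3p electron in S is pushed out by e⁻–e⁻ repulsion.

(C)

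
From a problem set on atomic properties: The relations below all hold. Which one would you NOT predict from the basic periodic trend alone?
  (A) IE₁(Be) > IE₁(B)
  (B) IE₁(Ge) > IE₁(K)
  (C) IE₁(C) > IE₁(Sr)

The general trend: IE₁ increases across a period and decreases down a group.
(A) Be (period 2, group 2) vs B (period 2, group 13): the stated order contradicts the simple trend.
(B) Ge (period 4, group 14) vs K (period 4, group 1): the stated order agrees with the simple trend.
(C) C (period 2, group 14) vs Sr (period 5, group 2): the stated order agrees with the simple trend.
The exception is (A): removing B's lone 2p electron is easier than breaking Be's filled 2s².

(A)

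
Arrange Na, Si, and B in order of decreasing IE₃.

Consider each +2 ion: Na²⁺ is already 1 electron into the core; Si²⁺ still has 2 valence electrons; B²⁺ still has 1 valence electron.
Breaking into a closed-shell core is much more expensive than removing a leftover valence electron — Na has the largest IE_3 here.
Valence configurations: Si²⁺ [Ne]3s², B²⁺ [He]2s¹.
The numbers (kJ/mol): Na 6910, Si 3232, B 3660.
Overall IE_3 order: Si < B < Na.

Na > B > Si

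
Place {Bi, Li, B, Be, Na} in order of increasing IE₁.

Na < Li < Bi < B < Be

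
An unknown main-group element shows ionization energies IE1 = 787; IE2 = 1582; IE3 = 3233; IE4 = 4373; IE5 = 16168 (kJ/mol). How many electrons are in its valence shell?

4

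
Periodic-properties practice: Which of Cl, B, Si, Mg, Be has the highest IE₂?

B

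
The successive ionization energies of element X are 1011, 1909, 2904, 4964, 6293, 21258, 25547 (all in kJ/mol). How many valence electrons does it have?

Look for the largest jump between consecutive ionization energies: IE6/IE5 ≈ 3.4, far larger than any earlier ratio.
That jump marks the point where a core electron is being removed. So the atom has 5 valence electrons.

5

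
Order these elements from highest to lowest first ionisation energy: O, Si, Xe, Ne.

Ne > O > Xe > Si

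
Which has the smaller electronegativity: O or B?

Smaller atoms with higher effective nuclear charge are more electronegative.
All lie in period 2, so electronegativity increases left to right.
So B has the smaller electronegativity (B < O).

B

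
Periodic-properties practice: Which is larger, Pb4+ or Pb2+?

Pb2+

Both ions have Z = 82 protons, but Pb4+ has lost more electrons, so its remaining electrons feel a larger effective nuclear charge per electron and are pulled in more tightly.
Higher positive charge → smaller ion, so Pb2+ > Pb4+.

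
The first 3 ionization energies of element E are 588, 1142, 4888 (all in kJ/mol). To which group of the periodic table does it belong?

Group 2

Look for the largest jump between consecutive ionization energies: IE3/IE2 ≈ 4.3, far larger than any earlier ratio.
That jump marks the point where a core electron is being removed. So the atom has 2 valence electrons.
A main-group element with 2 valence electrons is in group 2.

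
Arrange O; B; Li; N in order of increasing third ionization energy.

The third ionization energy removes an electron from the +2 ion. For each element: O²⁺ still has 4 valence electrons; B²⁺ still has 1 valence electron; Li²⁺ is already 1 electron into the core; N²⁺ still has 3 valence electrons.
Pulling an electron out of a noble-gas core costs far more than removing a remaining valence electron, so Li sits at the high end of IE_3.
Valence configurations: O²⁺ [He]2s²2p², B²⁺ [He]2s¹, N²⁺ [He]2s²2p¹.
Approximate IE_3 values (kJ/mol): O 5300, B 3660, Li 11815, N 4578.
Overall IE_3 order: B < N < O < Li.

B, N, O, Li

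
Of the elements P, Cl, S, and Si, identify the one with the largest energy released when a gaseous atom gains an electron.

Cl

Si is in period 3, group 14; P is in period 3, group 15; S is in period 3, group 16; Cl is in period 3, group 17.
EA tends to increase across a period and decrease down a group, though the pattern is less regular than for IE or radius.
All lie in period 3; the across-period trend (electron affinity increases left to right) applies, with the exception below.
Note the exception: Si has a higher electron affinity than P, contrary to the simple trend — adding an electron to P's half-filled 3p³ is unfavourable, so Si (3p²) has the more exothermic EA.
Tabulated electron affinity (kJ/mol): Si 134, P 72, S 200, Cl 349.
The largest energy released when a gaseous atom gains an electron among these belongs to Cl.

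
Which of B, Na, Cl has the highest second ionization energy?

Na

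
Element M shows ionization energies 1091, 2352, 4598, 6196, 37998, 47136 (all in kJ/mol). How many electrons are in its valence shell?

Look for the largest jump between consecutive ionization energies: IE5/IE4 ≈ 6.1, far larger than any earlier ratio.
That jump marks the point where a core electron is being removed. So the atom has 4 valence electrons.

4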